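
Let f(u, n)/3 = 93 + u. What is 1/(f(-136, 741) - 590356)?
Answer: -1/590485 ≈ -1.6935e-6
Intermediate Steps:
f(u, n) = 279 + 3*u (f(u, n) = 3*(93 + u) = 279 + 3*u)
1/(f(-136, 741) - 590356) = 1/((279 + 3*(-136)) - 590356) = 1/((279 - 408) - 590356) = 1/(-129 - 590356) = 1/(-590485) = -1/590485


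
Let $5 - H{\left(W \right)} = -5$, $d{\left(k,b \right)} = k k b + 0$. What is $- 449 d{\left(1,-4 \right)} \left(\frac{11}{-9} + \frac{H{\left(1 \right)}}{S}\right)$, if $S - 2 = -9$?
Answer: $- \frac{299932}{63} \approx -4760.8$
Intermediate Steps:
$S = -7$ ($S = 2 - 9 = -7$)
$d{\left(k,b \right)} = b k^{2}$ ($d{\left(k,b \right)} = k^{2} b + 0 = b k^{2} + 0 = b k^{2}$)
$H{\left(W \right)} = 10$ ($H{\left(W \right)} = 5 - -5 = 5 + 5 = 10$)
$- 449 d{\left(1,-4 \right)} \left(\frac{11}{-9} + \frac{H{\left(1 \right)}}{S}\right) = - 449 \left(- 4 \cdot 1^{2}\right) \left(\frac{11}{-9} + \frac{10}{-7}\right) = - 449 \left(\left(-4\right) 1\right) \left(11 \left(- \frac{1}{9}\right) + 10 \left(- \frac{1}{7}\right)\right) = \left(-449\right) \left(-4\right) \left(- \frac{11}{9} - \frac{10}{7}\right) = 1796 \left(- \frac{167}{63}\right) = - \frac{299932}{63}$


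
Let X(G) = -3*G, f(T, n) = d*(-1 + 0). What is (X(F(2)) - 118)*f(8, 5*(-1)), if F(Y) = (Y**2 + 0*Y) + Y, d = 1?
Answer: 136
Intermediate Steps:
F(Y) = Y + Y**2 (F(Y) = (Y**2 + 0) + Y = Y**2 + Y = Y + Y**2)
f(T, n) = -1 (f(T, n) = 1*(-1 + 0) = 1*(-1) = -1)
(X(F(2)) - 118)*f(8, 5*(-1)) = (-6*(1 + 2) - 118)*(-1) = (-6*3 - 118)*(-1) = (-3*6 - 118)*(-1) = (-18 - 118)*(-1) = -136*(-1) = 136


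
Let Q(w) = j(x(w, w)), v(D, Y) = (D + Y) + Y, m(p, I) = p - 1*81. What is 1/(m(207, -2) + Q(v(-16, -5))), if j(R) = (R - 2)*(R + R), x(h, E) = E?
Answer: 1/1582 ≈ 0.00063211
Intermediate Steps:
m(p, I) = -81 + p (m(p, I) = p - 81 = -81 + p)
j(R) = 2*R*(-2 + R) (j(R) = (-2 + R)*(2*R) = 2*R*(-2 + R))
v(D, Y) = D + 2*Y
Q(w) = 2*w*(-2 + w)
1/(m(207, -2) + Q(v(-16, -5))) = 1/((-81 + 207) + 2*(-16 + 2*(-5))*(-2 + (-16 + 2*(-5)))) = 1/(126 + 2*(-16 - 10)*(-2 + (-16 - 10))) = 1/(126 + 2*(-26)*(-2 - 26)) = 1/(126 + 2*(-26)*(-28)) = 1/(126 + 1456) = 1/1582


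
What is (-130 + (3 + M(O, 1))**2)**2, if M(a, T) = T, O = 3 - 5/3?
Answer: 12996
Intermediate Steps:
O = 4/3 (O = 3 - 5/3 = 4/3 ≈ 1.3333)
(-130 + (3 + M(O, 1))**2)**2 = (-130 + (3 + 1)**2)**2 = (-130 + 4**2)**2 = (-130 + 16)**2 = (-114)**2 = 12996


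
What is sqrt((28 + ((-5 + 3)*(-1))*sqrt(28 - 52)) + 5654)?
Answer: sqrt(5682 + 4*I*sqrt(6)) ≈ 75.379 + 0.065*I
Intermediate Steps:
sqrt((28 + ((-5 + 3)*(-1))*sqrt(28 - 52)) + 5654) = sqrt((28 + (-2*(-1))*sqrt(-24)) + 5654) = sqrt((28 + 2*(2*I*sqrt(6))) + 5654) = sqrt((28 + 4*I*sqrt(6)) + 5654) = sqrt(5682 + 4*I*sqrt(6))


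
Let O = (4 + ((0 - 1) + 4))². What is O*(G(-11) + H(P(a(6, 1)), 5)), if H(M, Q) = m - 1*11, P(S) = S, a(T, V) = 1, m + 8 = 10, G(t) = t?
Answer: -980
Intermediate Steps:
m = 2 (m = -8 + 10 = 2)
O = 49 (O = (4 + (-1 + 4))² = (4 + 3)² = 7² = 49)
H(M, Q) = -9 (H(M, Q) = 2 - 1*11 = 2 - 11 = -9)
O*(G(-11) + H(P(a(6, 1)), 5)) = 49*(-11 - 9) = 49*(-20) = -980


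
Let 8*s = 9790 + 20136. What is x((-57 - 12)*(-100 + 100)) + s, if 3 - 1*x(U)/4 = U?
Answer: 15011/4 ≈ 3752.8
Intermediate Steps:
x(U) = 12 - 4*U
s = 14963/4 (s = (9790 + 20136)/8 = (⅛)*29926 = 14963/4 ≈ 3740.8)
x((-57 - 12)*(-100 + 100)) + s = (12 - 4*(-57 - 12)*(-100 + 100)) + 14963/4 = (12 - (-276)*0) + 14963/4 = (12 - 4*0) + 14963/4 = (12 + 0) + 14963/4 = 12 + 14963/4 = 15011/4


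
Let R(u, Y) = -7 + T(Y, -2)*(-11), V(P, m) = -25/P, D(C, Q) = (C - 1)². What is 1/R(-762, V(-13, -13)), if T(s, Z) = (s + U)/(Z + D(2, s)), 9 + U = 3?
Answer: -13/674 ≈ -0.019288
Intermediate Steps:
D(C, Q) = (-1 + C)²
U = -6 (U = -9 + 3 = -6)
T(s, Z) = (-6 + s)/(1 + Z) (T(s, Z) = (s - 6)/(Z + (-1 + 2)²) = (-6 + s)/(Z + 1²) = (-6 + s)/(Z + 1) = (-6 + s)/(1 + Z))
R(u, Y) = -73 + 11*Y (R(u, Y) = -7 + ((-6 + Y)/(1 - 2))*(-11) = -7 + ((-6 + Y)/(-1))*(-11) = -7 - (-6 + Y)*(-11) = -7 + (6 - Y)*(-11) = -7 + (-66 + 11*Y) = -73 + 11*Y)
1/R(-762, V(-13, -13)) = 1/(-73 + 11*(-25/(-13))) = 1/(-73 + 11*(-25*(-1/13))) = 1/(-73 + 11*(25/13)) = 1/(-73 + 275/13) = 1/(-674/13) = -13/674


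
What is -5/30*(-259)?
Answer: 259/6 ≈ 43.167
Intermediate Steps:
-5/30*(-259) = -5*1/30*(-259) = -1/6*(-259) = 259/6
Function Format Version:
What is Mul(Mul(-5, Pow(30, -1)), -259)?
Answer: Rational(259, 6) ≈ 43.167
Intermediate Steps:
Mul(Mul(-5, Pow(30, -1)), -259) = Mul(Mul(-5, Rational(1, 30)), -259) = Mul(Rational(-1, 6), -259) = Rational(259, 6)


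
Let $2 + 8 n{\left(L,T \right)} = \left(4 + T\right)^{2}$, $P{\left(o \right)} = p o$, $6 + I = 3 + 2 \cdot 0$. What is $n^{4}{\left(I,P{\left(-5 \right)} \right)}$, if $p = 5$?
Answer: $\frac{37141383841}{4096} \approx 9.0677 \cdot 10^{6}$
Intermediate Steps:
$I = -3$ ($I = -6 + \left(3 + 2 \cdot 0\right) = -6 + \left(3 + 0\right) = -6 + 3 = -3$)
$P{\left(o \right)} = 5 o$
$n{\left(L,T \right)} = - \frac{1}{4} + \frac{\left(4 + T\right)^{2}}{8}$
$n^{4}{\left(I,P{\left(-5 \right)} \right)} = \left(- \frac{1}{4} + \frac{\left(4 + 5 \left(-5\right)\right)^{2}}{8}\right)^{4} = \left(- \frac{1}{4} + \frac{\left(4 - 25\right)^{2}}{8}\right)^{4} = \left(- \frac{1}{4} + \frac{\left(-21\right)^{2}}{8}\right)^{4} = \left(- \frac{1}{4} + \frac{1}{8} \cdot 441\right)^{4} = \left(- \frac{1}{4} + \frac{441}{8}\right)^{4} = \left(\frac{439}{8}\right)^{4} = \frac{37141383841}{4096}$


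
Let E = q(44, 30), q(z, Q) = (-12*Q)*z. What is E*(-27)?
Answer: 427680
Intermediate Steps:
q(z, Q) = -12*Q*z
E = -15840 (E = -12*30*44 = -15840)
E*(-27) = -15840*(-27) = 427680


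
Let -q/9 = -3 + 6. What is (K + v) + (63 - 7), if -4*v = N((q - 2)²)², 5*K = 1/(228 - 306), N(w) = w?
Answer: -137876117/780 ≈ -1.7676e+5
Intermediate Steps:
q = -27 (q = -9*(-3 + 6) = -9*3 = -27)
K = -1/390 (K = 1/(5*(228 - 306)) = (⅕)/(-78) = (⅕)*(-1/78) = -1/390 ≈ -0.0025641)
v = -707281/4 (v = -(-27 - 2)⁴/4 = -((-29)²)²/4 = -¼*841² = -¼*707281 = -707281/4 ≈ -1.7682e+5)
(K + v) + (63 - 7) = (-1/390 - 707281/4) + (63 - 7) = -137919797/780 + 56 = -137876117/780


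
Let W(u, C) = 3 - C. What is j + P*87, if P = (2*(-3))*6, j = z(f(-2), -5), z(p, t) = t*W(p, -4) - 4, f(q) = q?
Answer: -3171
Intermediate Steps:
z(p, t) = -4 + 7*t (z(p, t) = t*(3 - 1*(-4)) - 4 = t*(3 + 4) - 4 = t*7 - 4 = 7*t - 4 = -4 + 7*t)
j = -39 (j = -4 + 7*(-5) = -4 - 35 = -39)
P = -36 (P = -6*6 = -36)
j + P*87 = -39 - 36*87 = -39 - 3132 = -3171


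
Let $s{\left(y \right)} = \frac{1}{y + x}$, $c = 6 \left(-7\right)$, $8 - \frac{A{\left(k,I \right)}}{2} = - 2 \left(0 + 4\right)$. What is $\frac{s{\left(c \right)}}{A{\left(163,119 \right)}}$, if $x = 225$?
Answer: $\frac{1}{5856} \approx 0.00017076$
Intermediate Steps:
$A{\left(k,I \right)} = 32$ ($A{\left(k,I \right)} = 16 - 2 \left(- 2 \left(0 + 4\right)\right) = 16 - 2 \left(\left(-2\right) 4\right) = 16 - -16 = 16 + 16 = 32$)
$c = -42$
$s{\left(y \right)} = \frac{1}{225 + y}$ ($s{\left(y \right)} = \frac{1}{y + 225} = \frac{1}{225 + y}$)
$\frac{s{\left(c \right)}}{A{\left(163,119 \right)}} = \frac{1}{\left(225 - 42\right) 32} = \frac{1}{183} \cdot \frac{1}{32} = \frac{1}{5856}$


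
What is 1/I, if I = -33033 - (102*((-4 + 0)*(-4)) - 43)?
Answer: -1/34622 ≈ -2.8883e-5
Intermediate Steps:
I = -34622 (I = -33033 - (102*(-4*(-4)) - 43) = -33033 - (102*16 - 43) = -33033 - (1632 - 43) = -33033 - 1*1589 = -33033 - 1589 = -34622)
1/I = 1/(-34622) = -1/34622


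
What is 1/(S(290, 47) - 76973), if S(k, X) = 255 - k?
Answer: -1/77008 ≈ -1.2986e-5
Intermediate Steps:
1/(S(290, 47) - 76973) = 1/((255 - 1*290) - 76973) = 1/((255 - 290) - 76973) = 1/(-35 - 76973) = 1/(-77008) = -1/77008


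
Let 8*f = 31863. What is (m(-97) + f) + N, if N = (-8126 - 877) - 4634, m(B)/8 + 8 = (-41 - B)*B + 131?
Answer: -417009/8 ≈ -52126.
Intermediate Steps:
f = 31863/8 (f = (⅛)*31863 = 31863/8 ≈ 3982.9)
m(B) = 984 + 8*B*(-41 - B) (m(B) = -64 + 8*((-41 - B)*B + 131) = -64 + 8*(B*(-41 - B) + 131) = -64 + 8*(131 + B*(-41 - B)) = -64 + (1048 + 8*B*(-41 - B)) = 984 + 8*B*(-41 - B))
N = -13637 (N = -9003 - 4634 = -13637)
(m(-97) + f) + N = ((984 - 328*(-97) - 8*(-97)²) + 31863/8) - 13637 = ((984 + 31816 - 8*9409) + 31863/8) - 13637 = ((984 + 31816 - 75272) + 31863/8) - 13637 = (-42472 + 31863/8) - 13637 = -307913/8 - 13637 = -417009/8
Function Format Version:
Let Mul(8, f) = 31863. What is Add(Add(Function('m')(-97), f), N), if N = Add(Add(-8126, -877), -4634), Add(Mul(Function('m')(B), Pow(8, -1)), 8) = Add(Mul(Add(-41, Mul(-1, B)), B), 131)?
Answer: Rational(-417009, 8) ≈ -52126.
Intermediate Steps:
f = Rational(31863, 8) (f = Mul(Rational(1, 8), 31863) = Rational(31863, 8) ≈ 3982.9)
Function('m')(B) = Add(984, Mul(8, B, Add(-41, Mul(-1, B)))) (Function('m')(B) = Add(-64, Mul(8, Add(Mul(Add(-41, Mul(-1, B)), B), 131))) = Add(-64, Mul(8, Add(Mul(B, Add(-41, Mul(-1, B))), 131))) = Add(-64, Mul(8, Add(131, Mul(B, Add(-41, Mul(-1, B)))))) = Add(-64, Add(1048, Mul(8, B, Add(-41, Mul(-1, B))))) = Add(984, Mul(8, B, Add(-41, Mul(-1, B)))))
N = -13637 (N = Add(-9003, -4634) = -13637)
Add(Add(Function('m')(-97), f), N) = Add(Add(Add(984, Mul(-328, -97), Mul(-8, Pow(-97, 2))), Rational(31863, 8)), -13637) = Add(Add(Add(984, 31816, Mul(-8, 9409)), Rational(31863, 8)), -13637) = Add(Add(Add(984, 31816, -75272), Rational(31863, 8)), -13637) = Add(Add(-42472, Rational(31863, 8)), -13637) = Add(Rational(-307913, 8), -13637) = Rational(-417009, 8)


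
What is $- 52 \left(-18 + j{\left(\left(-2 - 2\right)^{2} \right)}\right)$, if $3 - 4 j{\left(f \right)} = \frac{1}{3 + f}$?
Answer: $\frac{17056}{19} \approx 897.68$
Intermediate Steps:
$j{\left(f \right)} = \frac{3}{4} - \frac{1}{4 \left(3 + f\right)}$
$- 52 \left(-18 + j{\left(\left(-2 - 2\right)^{2} \right)}\right) = - 52 \left(-18 + \frac{8 + 3 \left(-2 - 2\right)^{2}}{4 \left(3 + \left(-2 - 2\right)^{2}\right)}\right) = - 52 \left(-18 + \frac{8 + 3 \left(-4\right)^{2}}{4 \left(3 + \left(-4\right)^{2}\right)}\right) = - 52 \left(-18 + \frac{8 + 3 \cdot 16}{4 \left(3 + 16\right)}\right) = - 52 \left(-18 + \frac{8 + 48}{4 \cdot 19}\right) = - 52 \left(-18 + \frac{1}{4} \cdot \frac{1}{19} \cdot 56\right) = - 52 \left(-18 + \frac{14}{19}\right) = \left(-52\right) \left(- \frac{328}{19}\right) = \frac{17056}{19}$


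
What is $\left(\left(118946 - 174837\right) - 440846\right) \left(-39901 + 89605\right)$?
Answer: $-24689815848$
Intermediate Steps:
$\left(\left(118946 - 174837\right) - 440846\right) \left(-39901 + 89605\right) = \left(-55891 - 440846\right) 49704 = \left(-496737\right) 49704 = -24689815848$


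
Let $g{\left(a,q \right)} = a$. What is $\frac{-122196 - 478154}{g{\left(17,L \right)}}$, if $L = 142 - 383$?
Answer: $- \frac{600350}{17} \approx -35315.0$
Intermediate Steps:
$L = -241$
$\frac{-122196 - 478154}{g{\left(17,L \right)}} = \frac{-122196 - 478154}{17} = \left(-600350\right) \frac{1}{17} = - \frac{600350}{17}$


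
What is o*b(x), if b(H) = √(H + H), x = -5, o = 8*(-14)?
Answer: -112*I*√10 ≈ -354.18*I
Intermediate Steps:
o = -112
b(H) = √2*√H (b(H) = √(2*H) = √2*√H)
o*b(x) = -112*√2*√(-5) = -112*√2*I*√5 = -112*I*√10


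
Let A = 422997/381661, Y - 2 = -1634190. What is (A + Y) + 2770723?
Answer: 433771507632/381661 ≈ 1.1365e+6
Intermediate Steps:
Y = -1634188 (Y = 2 - 1634190 = -1634188)
A = 422997/381661 (A = 422997*(1/381661) = 422997/381661 ≈ 1.1083)
(A + Y) + 2770723 = (422997/381661 - 1634188) + 2770723 = -623705403271/381661 + 2770723 = 433771507632/381661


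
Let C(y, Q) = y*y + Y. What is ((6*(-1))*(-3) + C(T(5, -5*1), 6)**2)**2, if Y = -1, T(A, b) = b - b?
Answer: 361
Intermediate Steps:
T(A, b) = 0
C(y, Q) = -1 + y**2 (C(y, Q) = y*y - 1 = y**2 - 1 = -1 + y**2)
((6*(-1))*(-3) + C(T(5, -5*1), 6)**2)**2 = ((6*(-1))*(-3) + (-1 + 0**2)**2)**2 = (-6*(-3) + (-1 + 0)**2)**2 = (18 + (-1)**2)**2 = (18 + 1)**2 = 19**2 = 361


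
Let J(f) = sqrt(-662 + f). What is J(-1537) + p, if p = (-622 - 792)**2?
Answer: 1999396 + I*sqrt(2199) ≈ 1.9994e+6 + 46.893*I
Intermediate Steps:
p = 1999396 (p = (-1414)**2 = 1999396)
J(-1537) + p = sqrt(-662 - 1537) + 1999396 = sqrt(-2199) + 1999396 = I*sqrt(2199) + 1999396 = 1999396 + I*sqrt(2199)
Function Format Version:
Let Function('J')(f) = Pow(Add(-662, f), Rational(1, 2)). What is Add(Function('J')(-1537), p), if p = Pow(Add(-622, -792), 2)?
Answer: Add(1999396, Mul(I, Pow(2199, Rational(1, 2)))) ≈ Add(1.9994e+6, Mul(46.893, I))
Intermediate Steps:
p = 1999396 (p = Pow(-1414, 2) = 1999396)
Add(Function('J')(-1537), p) = Add(Pow(Add(-662, -1537), Rational(1, 2)), 1999396) = Add(Pow(-2199, Rational(1, 2)), 1999396) = Add(Mul(I, Pow(2199, Rational(1, 2))), 1999396) = Add(1999396, Mul(I, Pow(2199, Rational(1, 2))))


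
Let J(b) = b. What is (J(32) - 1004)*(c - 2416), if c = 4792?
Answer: -2309472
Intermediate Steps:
(J(32) - 1004)*(c - 2416) = (32 - 1004)*(4792 - 2416) = -972*2376 = -2309472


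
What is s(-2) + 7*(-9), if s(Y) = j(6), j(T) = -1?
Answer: -64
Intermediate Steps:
s(Y) = -1
s(-2) + 7*(-9) = -1 + 7*(-9) = -1 - 63 = -64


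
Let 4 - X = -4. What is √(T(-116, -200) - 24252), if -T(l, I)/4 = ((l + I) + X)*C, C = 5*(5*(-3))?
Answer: 2*I*√29163 ≈ 341.54*I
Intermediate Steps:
X = 8 (X = 4 - 1*(-4) = 4 + 4 = 8)
C = -75 (C = 5*(-15) = -75)
T(l, I) = 2400 + 300*I + 300*l (T(l, I) = -4*((l + I) + 8)*(-75) = -4*((I + l) + 8)*(-75) = -4*(8 + I + l)*(-75) = -4*(-600 - 75*I - 75*l) = 2400 + 300*I + 300*l)
√(T(-116, -200) - 24252) = √((2400 + 300*(-200) + 300*(-116)) - 24252) = √((2400 - 60000 - 34800) - 24252) = √(-92400 - 24252) = √(-116652) = 2*I*√29163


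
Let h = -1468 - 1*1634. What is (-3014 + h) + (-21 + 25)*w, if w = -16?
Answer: -6180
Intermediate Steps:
h = -3102 (h = -1468 - 1634 = -3102)
(-3014 + h) + (-21 + 25)*w = (-3014 - 3102) + (-21 + 25)*(-16) = -6116 + 4*(-16) = -6116 - 64 = -6180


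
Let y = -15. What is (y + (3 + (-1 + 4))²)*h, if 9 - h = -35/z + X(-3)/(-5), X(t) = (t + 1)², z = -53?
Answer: 50862/265 ≈ 191.93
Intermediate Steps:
X(t) = (1 + t)²
h = 2422/265 (h = 9 - (-35/(-53) + (1 - 3)²/(-5)) = 9 - (-35*(-1/53) + (-2)²*(-⅕)) = 9 - (35/53 + 4*(-⅕)) = 9 - (35/53 - ⅘) = 9 - 1*(-37/265) = 9 + 37/265 = 2422/265 ≈ 9.1396)
(y + (3 + (-1 + 4))²)*h = (-15 + (3 + (-1 + 4))²)*(2422/265) = (-15 + (3 + 3)²)*(2422/265) = (-15 + 6²)*(2422/265) = (-15 + 36)*(2422/265) = 21*(2422/265) = 50862/265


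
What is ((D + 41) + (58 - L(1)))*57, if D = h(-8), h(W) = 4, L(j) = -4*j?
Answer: 6099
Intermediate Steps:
D = 4
((D + 41) + (58 - L(1)))*57 = ((4 + 41) + (58 - (-4)))*57 = (45 + (58 - 1*(-4)))*57 = (45 + (58 + 4))*57 = (45 + 62)*57 = 107*57 = 6099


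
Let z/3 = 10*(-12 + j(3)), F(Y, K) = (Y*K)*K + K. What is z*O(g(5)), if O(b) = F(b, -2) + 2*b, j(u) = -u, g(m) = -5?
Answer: 14400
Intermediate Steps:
F(Y, K) = K + Y*K² (F(Y, K) = (K*Y)*K + K = Y*K² + K = K + Y*K²)
O(b) = -2 + 6*b (O(b) = -2*(1 - 2*b) + 2*b = (-2 + 4*b) + 2*b = -2 + 6*b)
z = -450 (z = 3*(10*(-12 - 1*3)) = 3*(10*(-12 - 3)) = 3*(10*(-15)) = 3*(-150) = -450)
z*O(g(5)) = -450*(-2 + 6*(-5)) = -450*(-2 - 30) = -450*(-32) = 14400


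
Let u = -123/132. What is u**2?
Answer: 1681/1936 ≈ 0.86829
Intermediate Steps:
u = -41/44 (u = -123*1/132 = -41/44 ≈ -0.93182)
u**2 = (-41/44)**2 = 1681/1936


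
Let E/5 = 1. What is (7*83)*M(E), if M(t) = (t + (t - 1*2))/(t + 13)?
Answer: 2324/9 ≈ 258.22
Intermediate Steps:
E = 5 (E = 5*1 = 5)
M(t) = (-2 + 2*t)/(13 + t) (M(t) = (t + (t - 2))/(13 + t) = (t + (-2 + t))/(13 + t) = (-2 + 2*t)/(13 + t))
(7*83)*M(E) = (7*83)*(2*(-1 + 5)/(13 + 5)) = 581*(2*4/18) = 581*(2*(1/18)*4) = 581*(4/9) = 2324/9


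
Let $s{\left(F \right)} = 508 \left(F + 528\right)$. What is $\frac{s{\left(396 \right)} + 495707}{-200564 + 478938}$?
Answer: $\frac{965099}{278374} \approx 3.4669$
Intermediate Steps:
$s{\left(F \right)} = 268224 + 508 F$ ($s{\left(F \right)} = 508 \left(528 + F\right) = 268224 + 508 F$)
$\frac{s{\left(396 \right)} + 495707}{-200564 + 478938} = \frac{\left(268224 + 508 \cdot 396\right) + 495707}{-200564 + 478938} = \frac{\left(268224 + 201168\right) + 495707}{278374} = \left(469392 + 495707\right) \frac{1}{278374} = 965099 \cdot \frac{1}{278374} = \frac{965099}{278374}$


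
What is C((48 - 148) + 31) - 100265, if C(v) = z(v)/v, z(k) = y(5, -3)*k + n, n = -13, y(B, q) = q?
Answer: -6918479/69 ≈ -1.0027e+5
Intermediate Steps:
z(k) = -13 - 3*k (z(k) = -3*k - 13 = -13 - 3*k)
C(v) = (-13 - 3*v)/v
C((48 - 148) + 31) - 100265 = (-3 - 13/((48 - 148) + 31)) - 100265 = (-3 - 13/(-100 + 31)) - 100265 = (-3 - 13/(-69)) - 100265 = (-3 - 13*(-1/69)) - 100265 = (-3 + 13/69) - 100265 = -194/69 - 100265 = -6918479/69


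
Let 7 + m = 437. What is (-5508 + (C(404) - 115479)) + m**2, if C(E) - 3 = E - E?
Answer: 63916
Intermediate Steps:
m = 430 (m = -7 + 437 = 430)
C(E) = 3 (C(E) = 3 + (E - E) = 3 + 0 = 3)
(-5508 + (C(404) - 115479)) + m**2 = (-5508 + (3 - 115479)) + 430**2 = (-5508 - 115476) + 184900 = -120984 + 184900 = 63916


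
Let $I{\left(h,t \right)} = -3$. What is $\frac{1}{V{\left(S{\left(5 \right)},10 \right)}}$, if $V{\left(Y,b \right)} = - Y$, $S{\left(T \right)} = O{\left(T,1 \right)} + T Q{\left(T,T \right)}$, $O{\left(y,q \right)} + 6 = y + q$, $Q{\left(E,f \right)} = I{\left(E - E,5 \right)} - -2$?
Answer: $\frac{1}{5} \approx 0.2$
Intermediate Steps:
$Q{\left(E,f \right)} = -1$ ($Q{\left(E,f \right)} = -3 - -2 = -3 + 2 = -1$)
$O{\left(y,q \right)} = -6 + q + y$ ($O{\left(y,q \right)} = -6 + \left(y + q\right) = -6 + \left(q + y\right) = -6 + q + y$)
$S{\left(T \right)} = -5$ ($S{\left(T \right)} = \left(-6 + 1 + T\right) + T \left(-1\right) = \left(-5 + T\right) - T = -5$)
$\frac{1}{V{\left(S{\left(5 \right)},10 \right)}} = \frac{1}{\left(-1\right) \left(-5\right)} = \frac{1}{5}$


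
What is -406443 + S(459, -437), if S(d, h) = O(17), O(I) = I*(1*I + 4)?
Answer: -406086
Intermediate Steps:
O(I) = I*(4 + I) (O(I) = I*(I + 4) = I*(4 + I))
S(d, h) = 357 (S(d, h) = 17*(4 + 17) = 17*21 = 357)
-406443 + S(459, -437) = -406443 + 357 = -406086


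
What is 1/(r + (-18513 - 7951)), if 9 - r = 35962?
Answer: -1/62417 ≈ -1.6021e-5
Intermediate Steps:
r = -35953 (r = 9 - 1*35962 = 9 - 35962 = -35953)
1/(r + (-18513 - 7951)) = 1/(-35953 + (-18513 - 7951)) = 1/(-35953 - 26464) = 1/(-62417) = -1/62417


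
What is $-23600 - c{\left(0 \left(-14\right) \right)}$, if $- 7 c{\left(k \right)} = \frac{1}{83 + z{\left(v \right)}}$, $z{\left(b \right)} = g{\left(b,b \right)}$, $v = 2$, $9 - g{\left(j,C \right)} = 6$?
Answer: $- \frac{14207199}{602} \approx -23600.0$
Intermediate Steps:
$g{\left(j,C \right)} = 3$ ($g{\left(j,C \right)} = 9 - 6 = 3$)
$z{\left(b \right)} = 3$
$c{\left(k \right)} = - \frac{1}{602}$ ($c{\left(k \right)} = - \frac{1}{7 \left(83 + 3\right)} = - \frac{1}{7 \cdot 86} = \left(- \frac{1}{7}\right) \frac{1}{86} = - \frac{1}{602}$)
$-23600 - c{\left(0 \left(-14\right) \right)} = -23600 - - \frac{1}{602} = -23600 + \frac{1}{602} = - \frac{14207199}{602}$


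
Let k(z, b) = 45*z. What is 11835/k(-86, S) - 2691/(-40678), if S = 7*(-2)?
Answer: -60854/20339 ≈ -2.9920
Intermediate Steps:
S = -14
11835/k(-86, S) - 2691/(-40678) = 11835/((45*(-86))) - 2691/(-40678) = 11835/(-3870) - 2691*(-1/40678) = 11835*(-1/3870) + 2691/40678 = -263/86 + 2691/40678 = -60854/20339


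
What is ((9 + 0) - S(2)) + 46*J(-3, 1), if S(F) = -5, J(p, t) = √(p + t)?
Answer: 14 + 46*I*√2 ≈ 14.0 + 65.054*I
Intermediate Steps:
((9 + 0) - S(2)) + 46*J(-3, 1) = ((9 + 0) - 1*(-5)) + 46*√(-3 + 1) = (9 + 5) + 46*√(-2) = 14 + 46*(I*√2) = 14 + 46*I*√2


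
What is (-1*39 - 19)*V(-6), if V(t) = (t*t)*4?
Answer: -8352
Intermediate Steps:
V(t) = 4*t² (V(t) = t²*4 = 4*t²)
(-1*39 - 19)*V(-6) = (-1*39 - 19)*(4*(-6)²) = (-39 - 19)*(4*36) = -58*144 = -8352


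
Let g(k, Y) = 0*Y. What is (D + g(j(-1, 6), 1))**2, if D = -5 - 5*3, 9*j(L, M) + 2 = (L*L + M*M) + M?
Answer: 400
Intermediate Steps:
j(L, M) = -2/9 + M/9 + L**2/9 + M**2/9 (j(L, M) = -2/9 + ((L*L + M*M) + M)/9 = -2/9 + ((L**2 + M**2) + M)/9 = -2/9 + (M + L**2 + M**2)/9 = -2/9 + (M/9 + L**2/9 + M**2/9) = -2/9 + M/9 + L**2/9 + M**2/9)
D = -20 (D = -5 - 15 = -20)
g(k, Y) = 0
(D + g(j(-1, 6), 1))**2 = (-20 + 0)**2 = (-20)**2 = 400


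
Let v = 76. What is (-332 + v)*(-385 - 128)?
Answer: 131328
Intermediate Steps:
(-332 + v)*(-385 - 128) = (-332 + 76)*(-385 - 128) = -256*(-513) = 131328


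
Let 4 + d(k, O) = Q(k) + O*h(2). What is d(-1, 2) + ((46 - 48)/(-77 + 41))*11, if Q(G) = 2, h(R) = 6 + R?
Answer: 263/18 ≈ 14.611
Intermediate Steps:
d(k, O) = -2 + 8*O (d(k, O) = -4 + (2 + O*(6 + 2)) = -4 + (2 + O*8) = -4 + (2 + 8*O) = -2 + 8*O)
d(-1, 2) + ((46 - 48)/(-77 + 41))*11 = (-2 + 8*2) + ((46 - 48)/(-77 + 41))*11 = (-2 + 16) - 2/(-36)*11 = 14 - 2*(-1/36)*11 = 14 + (1/18)*11 = 14 + 11/18 = 263/18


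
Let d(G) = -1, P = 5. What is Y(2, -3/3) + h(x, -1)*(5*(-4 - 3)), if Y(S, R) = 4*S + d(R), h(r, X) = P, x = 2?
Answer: -168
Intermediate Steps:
h(r, X) = 5
Y(S, R) = -1 + 4*S (Y(S, R) = 4*S - 1 = -1 + 4*S)
Y(2, -3/3) + h(x, -1)*(5*(-4 - 3)) = (-1 + 4*2) + 5*(5*(-4 - 3)) = (-1 + 8) + 5*(5*(-7)) = 7 + 5*(-35) = 7 - 175 = -168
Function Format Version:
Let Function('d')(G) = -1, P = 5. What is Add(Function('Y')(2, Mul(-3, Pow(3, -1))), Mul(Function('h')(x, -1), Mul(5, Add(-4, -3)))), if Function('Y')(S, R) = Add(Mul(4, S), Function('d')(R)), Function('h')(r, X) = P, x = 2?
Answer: -168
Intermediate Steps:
Function('h')(r, X) = 5
Function('Y')(S, R) = Add(-1, Mul(4, S)) (Function('Y')(S, R) = Add(Mul(4, S), -1) = Add(-1, Mul(4, S)))
Add(Function('Y')(2, Mul(-3, Pow(3, -1))), Mul(Function('h')(x, -1), Mul(5, Add(-4, -3)))) = Add(Add(-1, Mul(4, 2)), Mul(5, Mul(5, Add(-4, -3)))) = Add(Add(-1, 8), Mul(5, Mul(5, -7))) = Add(7, Mul(5, -35)) = Add(7, -175) = -168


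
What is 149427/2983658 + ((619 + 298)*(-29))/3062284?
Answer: 6521439553/157531175084 ≈ 0.041398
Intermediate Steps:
149427/2983658 + ((619 + 298)*(-29))/3062284 = 149427*(1/2983658) + (917*(-29))*(1/3062284) = 149427/2983658 - 26593*1/3062284 = 149427/2983658 - 917/105596 = 6521439553/157531175084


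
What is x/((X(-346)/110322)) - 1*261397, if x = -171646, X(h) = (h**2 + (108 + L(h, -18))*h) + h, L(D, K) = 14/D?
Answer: -10093766591/20504 ≈ -4.9228e+5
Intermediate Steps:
X(h) = h + h**2 + h*(108 + 14/h) (X(h) = (h**2 + (108 + 14/h)*h) + h = (h**2 + h*(108 + 14/h)) + h = h + h**2 + h*(108 + 14/h))
x/((X(-346)/110322)) - 1*261397 = -171646*110322/(14 - 346*(109 - 346)) - 1*261397 = -171646*110322/(14 - 346*(-237)) - 261397 = -171646*110322/(14 + 82002) - 261397 = -171646/(82016*(1/110322)) - 261397 = -171646/41008/55161 - 261397 = -171646*55161/41008 - 261397 = -4734082503/20504 - 261397 = -10093766591/20504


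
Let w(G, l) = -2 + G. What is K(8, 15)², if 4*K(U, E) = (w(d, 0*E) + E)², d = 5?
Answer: 6561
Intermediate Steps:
K(U, E) = (3 + E)²/4 (K(U, E) = ((-2 + 5) + E)²/4 = (3 + E)²/4)
K(8, 15)² = ((3 + 15)²/4)² = ((¼)*18²)² = ((¼)*324)² = 81² = 6561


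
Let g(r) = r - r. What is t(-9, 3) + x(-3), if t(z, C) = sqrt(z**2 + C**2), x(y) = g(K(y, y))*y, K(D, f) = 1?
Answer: 3*sqrt(10) ≈ 9.4868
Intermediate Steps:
g(r) = 0
x(y) = 0 (x(y) = 0*y = 0)
t(z, C) = sqrt(C**2 + z**2)
t(-9, 3) + x(-3) = sqrt(3**2 + (-9)**2) + 0 = sqrt(9 + 81) + 0 = sqrt(90) + 0 = 3*sqrt(10) + 0 = 3*sqrt(10)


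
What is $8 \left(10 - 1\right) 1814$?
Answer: $130608$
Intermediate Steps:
$8 \left(10 - 1\right) 1814 = 8 \cdot 9 \cdot 1814 = 72 \cdot 1814 = 130608$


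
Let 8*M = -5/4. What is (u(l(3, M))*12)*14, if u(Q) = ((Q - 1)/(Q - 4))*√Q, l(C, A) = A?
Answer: 111*I*√10/19 ≈ 18.474*I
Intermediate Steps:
M = -5/32 (M = (-5/4)/8 = (-5*¼)/8 = (⅛)*(-5/4) = -5/32 ≈ -0.15625)
u(Q) = √Q*(-1 + Q)/(-4 + Q) (u(Q) = ((-1 + Q)/(-4 + Q))*√Q = √Q*(-1 + Q)/(-4 + Q))
(u(l(3, M))*12)*14 = ((√(-5/32)*(-1 - 5/32)/(-4 - 5/32))*12)*14 = (((I*√10/8)*(-37/32)/(-133/32))*12)*14 = (((I*√10/8)*(-32/133)*(-37/32))*12)*14 = ((37*I*√10/1064)*12)*14 = (111*I*√10/266)*14 = 111*I*√10/19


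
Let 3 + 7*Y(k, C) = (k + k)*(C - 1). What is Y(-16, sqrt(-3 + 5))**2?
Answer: 2889/49 - 1856*sqrt(2)/49 ≈ 5.3922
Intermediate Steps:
Y(k, C) = -3/7 + 2*k*(-1 + C)/7 (Y(k, C) = -3/7 + ((k + k)*(C - 1))/7 = -3/7 + ((2*k)*(-1 + C))/7 = -3/7 + (2*k*(-1 + C))/7 = -3/7 + 2*k*(-1 + C)/7)
Y(-16, sqrt(-3 + 5))**2 = (-3/7 - 2/7*(-16) + (2/7)*sqrt(-3 + 5)*(-16))**2 = (-3/7 + 32/7 + (2/7)*sqrt(2)*(-16))**2 = (-3/7 + 32/7 - 32*sqrt(2)/7)**2 = (29/7 - 32*sqrt(2)/7)**2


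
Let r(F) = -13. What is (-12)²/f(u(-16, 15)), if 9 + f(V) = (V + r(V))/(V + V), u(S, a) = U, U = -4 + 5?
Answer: -48/5 ≈ -9.6000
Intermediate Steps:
U = 1
u(S, a) = 1
f(V) = -9 + (-13 + V)/(2*V) (f(V) = -9 + (V - 13)/(V + V) = -9 + (-13 + V)/((2*V)) = -9 + (-13 + V)*(1/(2*V)) = -9 + (-13 + V)/(2*V))
(-12)²/f(u(-16, 15)) = (-12)²/(((½)*(-13 - 17*1)/1)) = 144/(((½)*1*(-13 - 17))) = 144/(((½)*1*(-30))) = 144/(-15) = 144*(-1/15) = -48/5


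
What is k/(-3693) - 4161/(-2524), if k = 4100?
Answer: 5018173/9321132 ≈ 0.53837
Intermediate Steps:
k/(-3693) - 4161/(-2524) = 4100/(-3693) - 4161/(-2524) = 4100*(-1/3693) - 4161*(-1/2524) = -4100/3693 + 4161/2524 = 5018173/9321132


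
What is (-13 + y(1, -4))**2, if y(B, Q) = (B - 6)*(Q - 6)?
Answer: 1369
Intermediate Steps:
y(B, Q) = (-6 + B)*(-6 + Q)
(-13 + y(1, -4))**2 = (-13 + (36 - 6*1 - 6*(-4) + 1*(-4)))**2 = (-13 + (36 - 6 + 24 - 4))**2 = (-13 + 50)**2 = 37**2 = 1369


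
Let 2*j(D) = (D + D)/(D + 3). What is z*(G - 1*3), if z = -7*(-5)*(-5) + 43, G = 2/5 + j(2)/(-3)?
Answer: 1804/5 ≈ 360.80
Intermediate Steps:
j(D) = D/(3 + D) (j(D) = ((D + D)/(D + 3))/2 = ((2*D)/(3 + D))/2 = (2*D/(3 + D))/2 = D/(3 + D))
G = 4/15 (G = 2/5 + (2/(3 + 2))/(-3) = 2*(⅕) + (2/5)*(-⅓) = ⅖ + (2*(⅕))*(-⅓) = ⅖ + (⅖)*(-⅓) = ⅖ - 2/15 = 4/15 ≈ 0.26667)
z = -132 (z = 35*(-5) + 43 = -175 + 43 = -132)
z*(G - 1*3) = -132*(4/15 - 1*3) = -132*(4/15 - 3) = -132*(-41/15) = 1804/5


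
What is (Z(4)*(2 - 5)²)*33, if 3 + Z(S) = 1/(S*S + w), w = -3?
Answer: -11286/13 ≈ -868.15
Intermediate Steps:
Z(S) = -3 + 1/(-3 + S²) (Z(S) = -3 + 1/(S*S - 3) = -3 + 1/(S² - 3) = -3 + 1/(-3 + S²))
(Z(4)*(2 - 5)²)*33 = (((10 - 3*4²)/(-3 + 4²))*(2 - 5)²)*33 = (((10 - 3*16)/(-3 + 16))*(-3)²)*33 = (((10 - 48)/13)*9)*33 = (((1/13)*(-38))*9)*33 = -38/13*9*33 = -342/13*33 = -11286/13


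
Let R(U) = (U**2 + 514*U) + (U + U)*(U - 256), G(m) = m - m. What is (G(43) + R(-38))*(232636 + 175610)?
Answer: 1737494976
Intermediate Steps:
G(m) = 0
R(U) = U**2 + 514*U + 2*U*(-256 + U) (R(U) = (U**2 + 514*U) + (2*U)*(-256 + U) = (U**2 + 514*U) + 2*U*(-256 + U) = U**2 + 514*U + 2*U*(-256 + U))
(G(43) + R(-38))*(232636 + 175610) = (0 - 38*(2 + 3*(-38)))*(232636 + 175610) = (0 - 38*(2 - 114))*408246 = (0 - 38*(-112))*408246 = (0 + 4256)*408246 = 4256*408246 = 1737494976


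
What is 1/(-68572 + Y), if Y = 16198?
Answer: -1/52374 ≈ -1.9093e-5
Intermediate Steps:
1/(-68572 + Y) = 1/(-68572 + 16198) = 1/(-52374) = -1/52374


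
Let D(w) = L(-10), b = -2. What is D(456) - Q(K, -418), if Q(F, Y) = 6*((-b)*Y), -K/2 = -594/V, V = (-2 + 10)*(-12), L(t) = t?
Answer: 5006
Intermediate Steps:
V = -96 (V = 8*(-12) = -96)
D(w) = -10
K = -99/8 (K = -(-1188)/(-96) = -(-1188)*(-1)/96 = -2*99/16 = -99/8 ≈ -12.375)
Q(F, Y) = 12*Y (Q(F, Y) = 6*((-1*(-2))*Y) = 6*(2*Y) = 12*Y)
D(456) - Q(K, -418) = -10 - 12*(-418) = -10 - 1*(-5016) = -10 + 5016 = 5006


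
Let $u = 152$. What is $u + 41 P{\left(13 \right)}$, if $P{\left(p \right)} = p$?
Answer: $685$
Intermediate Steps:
$u + 41 P{\left(13 \right)} = 152 + 41 \cdot 13 = 152 + 533 = 685$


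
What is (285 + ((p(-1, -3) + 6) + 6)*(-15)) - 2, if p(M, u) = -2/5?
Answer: 109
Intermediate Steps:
p(M, u) = -⅖ (p(M, u) = -2*⅕ = -⅖)
(285 + ((p(-1, -3) + 6) + 6)*(-15)) - 2 = (285 + ((-⅖ + 6) + 6)*(-15)) - 2 = (285 + (28/5 + 6)*(-15)) - 2 = (285 + (58/5)*(-15)) - 2 = (285 - 174) - 2 = 111 - 2 = 109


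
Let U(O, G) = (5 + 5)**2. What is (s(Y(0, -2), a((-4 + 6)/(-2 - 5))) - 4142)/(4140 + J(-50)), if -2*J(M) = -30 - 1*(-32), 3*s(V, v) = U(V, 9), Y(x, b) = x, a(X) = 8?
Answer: -12326/12417 ≈ -0.99267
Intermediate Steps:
U(O, G) = 100 (U(O, G) = 10**2 = 100)
s(V, v) = 100/3 (s(V, v) = (1/3)*100 = 100/3)
J(M) = -1 (J(M) = -(-30 - 1*(-32))/2 = -(-30 + 32)/2 = -1/2*2 = -1)
(s(Y(0, -2), a((-4 + 6)/(-2 - 5))) - 4142)/(4140 + J(-50)) = (100/3 - 4142)/(4140 - 1) = -12326/3/4139 = -12326/3*1/4139 = -12326/12417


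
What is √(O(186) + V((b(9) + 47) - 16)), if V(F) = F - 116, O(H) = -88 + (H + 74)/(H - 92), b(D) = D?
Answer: 3*I*√39574/47 ≈ 12.698*I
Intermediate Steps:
O(H) = -88 + (74 + H)/(-92 + H)
V(F) = -116 + F
√(O(186) + V((b(9) + 47) - 16)) = √((8170 - 87*186)/(-92 + 186) + (-116 + ((9 + 47) - 16))) = √((8170 - 16182)/94 + (-116 + (56 - 16))) = √((1/94)*(-8012) + (-116 + 40)) = √(-4006/47 - 76) = √(-7578/47) = 3*I*√39574/47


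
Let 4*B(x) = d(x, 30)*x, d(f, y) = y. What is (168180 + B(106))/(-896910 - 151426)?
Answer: -168975/1048336 ≈ -0.16118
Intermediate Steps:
B(x) = 15*x/2 (B(x) = (30*x)/4 = 15*x/2)
(168180 + B(106))/(-896910 - 151426) = (168180 + (15/2)*106)/(-896910 - 151426) = (168180 + 795)/(-1048336) = 168975*(-1/1048336) = -168975/1048336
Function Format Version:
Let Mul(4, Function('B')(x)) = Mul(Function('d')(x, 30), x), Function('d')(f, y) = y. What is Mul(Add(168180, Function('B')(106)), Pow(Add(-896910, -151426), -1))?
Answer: Rational(-168975, 1048336) ≈ -0.16118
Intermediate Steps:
Function('B')(x) = Mul(Rational(15, 2), x) (Function('B')(x) = Mul(Rational(1, 4), Mul(30, x)) = Mul(Rational(15, 2), x))
Mul(Add(168180, Function('B')(106)), Pow(Add(-896910, -151426), -1)) = Mul(Add(168180, Mul(Rational(15, 2), 106)), Pow(Add(-896910, -151426), -1)) = Mul(Add(168180, 795), Pow(-1048336, -1)) = Mul(168975, Rational(-1, 1048336)) = Rational(-168975, 1048336)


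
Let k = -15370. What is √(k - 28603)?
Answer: I*√43973 ≈ 209.7*I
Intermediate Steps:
√(k - 28603) = √(-15370 - 28603) = √(-43973) = I*√43973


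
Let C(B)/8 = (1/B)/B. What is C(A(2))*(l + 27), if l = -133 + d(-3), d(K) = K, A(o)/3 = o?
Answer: -218/9 ≈ -24.222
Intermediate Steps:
A(o) = 3*o
l = -136 (l = -133 - 3 = -136)
C(B) = 8/B² (C(B) = 8*((1/B)/B) = 8*(1/(B*B)) = 8/B²)
C(A(2))*(l + 27) = (8/(3*2)²)*(-136 + 27) = (8/6²)*(-109) = (8*(1/36))*(-109) = (2/9)*(-109) = -218/9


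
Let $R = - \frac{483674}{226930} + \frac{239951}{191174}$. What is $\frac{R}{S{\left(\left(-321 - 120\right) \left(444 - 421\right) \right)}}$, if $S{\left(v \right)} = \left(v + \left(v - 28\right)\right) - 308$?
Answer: $\frac{19006906423}{447323307220020} \approx 4.249 \cdot 10^{-5}$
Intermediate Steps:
$S{\left(v \right)} = -336 + 2 v$ ($S{\left(v \right)} = \left(v + \left(-28 + v\right)\right) - 308 = \left(-28 + 2 v\right) - 308 = -336 + 2 v$)
$R = - \frac{19006906423}{21691557910}$ ($R = \left(-483674\right) \frac{1}{226930} + 239951 \cdot \frac{1}{191174} = - \frac{241837}{113465} + \frac{239951}{191174} = - \frac{19006906423}{21691557910} \approx -0.87624$)
$\frac{R}{S{\left(\left(-321 - 120\right) \left(444 - 421\right) \right)}} = - \frac{19006906423}{21691557910 \left(-336 + 2 \left(-321 - 120\right) \left(444 - 421\right)\right)} = - \frac{19006906423}{21691557910 \left(-336 + 2 \left(\left(-441\right) 23\right)\right)} = - \frac{19006906423}{21691557910 \left(-336 + 2 \left(-10143\right)\right)} = - \frac{19006906423}{21691557910 \left(-336 - 20286\right)} = - \frac{19006906423}{21691557910 \left(-20622\right)} = \left(- \frac{19006906423}{21691557910}\right) \left(- \frac{1}{20622}\right) = \frac{19006906423}{447323307220020}$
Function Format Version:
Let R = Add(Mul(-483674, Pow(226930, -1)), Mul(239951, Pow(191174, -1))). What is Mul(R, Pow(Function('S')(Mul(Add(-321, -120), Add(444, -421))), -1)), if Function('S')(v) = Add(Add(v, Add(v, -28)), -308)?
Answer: Rational(19006906423, 447323307220020) ≈ 4.2490e-5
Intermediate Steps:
Function('S')(v) = Add(-336, Mul(2, v)) (Function('S')(v) = Add(Add(v, Add(-28, v)), -308) = Add(Add(-28, Mul(2, v)), -308) = Add(-336, Mul(2, v)))
R = Rational(-19006906423, 21691557910) (R = Add(Mul(-483674, Rational(1, 226930)), Mul(239951, Rational(1, 191174))) = Add(Rational(-241837, 113465), Rational(239951, 191174)) = Rational(-19006906423, 21691557910) ≈ -0.87624)
Mul(R, Pow(Function('S')(Mul(Add(-321, -120), Add(444, -421))), -1)) = Mul(Rational(-19006906423, 21691557910), Pow(Add(-336, Mul(2, Mul(Add(-321, -120), Add(444, -421)))), -1)) = Mul(Rational(-19006906423, 21691557910), Pow(Add(-336, Mul(2, Mul(-441, 23))), -1)) = Mul(Rational(-19006906423, 21691557910), Pow(Add(-336, Mul(2, -10143)), -1)) = Mul(Rational(-19006906423, 21691557910), Pow(Add(-336, -20286), -1)) = Mul(Rational(-19006906423, 21691557910), Pow(-20622, -1)) = Mul(Rational(-19006906423, 21691557910), Rational(-1, 20622)) = Rational(19006906423, 447323307220020)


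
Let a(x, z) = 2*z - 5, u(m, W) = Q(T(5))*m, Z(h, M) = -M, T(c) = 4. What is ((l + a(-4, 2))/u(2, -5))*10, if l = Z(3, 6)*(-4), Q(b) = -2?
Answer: -115/2 ≈ -57.500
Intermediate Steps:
u(m, W) = -2*m
a(x, z) = -5 + 2*z
l = 24 (l = -1*6*(-4) = -6*(-4) = 24)
((l + a(-4, 2))/u(2, -5))*10 = ((24 + (-5 + 2*2))/((-2*2)))*10 = ((24 + (-5 + 4))/(-4))*10 = ((24 - 1)*(-1/4))*10 = (23*(-1/4))*10 = -23/4*10 = -115/2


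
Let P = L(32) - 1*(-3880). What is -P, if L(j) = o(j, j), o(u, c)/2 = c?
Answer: -3944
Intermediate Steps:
o(u, c) = 2*c
L(j) = 2*j
P = 3944 (P = 2*32 - 1*(-3880) = 64 + 3880 = 3944)
-P = -1*3944 = -3944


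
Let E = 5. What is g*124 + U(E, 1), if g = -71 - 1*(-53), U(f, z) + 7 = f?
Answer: -2234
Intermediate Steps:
U(f, z) = -7 + f
g = -18 (g = -71 + 53 = -18)
g*124 + U(E, 1) = -18*124 + (-7 + 5) = -2232 - 2 = -2234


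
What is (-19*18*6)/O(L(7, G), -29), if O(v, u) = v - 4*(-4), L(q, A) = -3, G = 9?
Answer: -2052/13 ≈ -157.85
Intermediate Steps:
O(v, u) = 16 + v (O(v, u) = v + 16 = 16 + v)
(-19*18*6)/O(L(7, G), -29) = (-19*18*6)/(16 - 3) = -342*6/13 = -2052*1/13 = -2052/13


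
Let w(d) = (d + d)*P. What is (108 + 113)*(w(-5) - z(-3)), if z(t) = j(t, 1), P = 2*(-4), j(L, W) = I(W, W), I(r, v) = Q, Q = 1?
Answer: 17459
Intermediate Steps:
I(r, v) = 1
j(L, W) = 1
P = -8
z(t) = 1
w(d) = -16*d (w(d) = (d + d)*(-8) = (2*d)*(-8) = -16*d)
(108 + 113)*(w(-5) - z(-3)) = (108 + 113)*(-16*(-5) - 1*1) = 221*(80 - 1) = 221*79 = 17459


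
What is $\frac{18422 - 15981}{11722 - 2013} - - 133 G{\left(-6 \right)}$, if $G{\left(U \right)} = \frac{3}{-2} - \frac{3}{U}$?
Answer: $- \frac{1288856}{9709} \approx -132.75$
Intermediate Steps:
$G{\left(U \right)} = - \frac{3}{2} - \frac{3}{U}$ ($G{\left(U \right)} = 3 \left(- \frac{1}{2}\right) - \frac{3}{U} = - \frac{3}{2} - \frac{3}{U}$)
$\frac{18422 - 15981}{11722 - 2013} - - 133 G{\left(-6 \right)} = \frac{18422 - 15981}{11722 - 2013} - - 133 \left(- \frac{3}{2} - \frac{3}{-6}\right) = \frac{2441}{9709} - - 133 \left(- \frac{3}{2} - - \frac{1}{2}\right) = 2441 \cdot \frac{1}{9709} - - 133 \left(- \frac{3}{2} + \frac{1}{2}\right) = \frac{2441}{9709} - \left(-133\right) \left(-1\right) = \frac{2441}{9709} - 133 = - \frac{1288856}{9709}$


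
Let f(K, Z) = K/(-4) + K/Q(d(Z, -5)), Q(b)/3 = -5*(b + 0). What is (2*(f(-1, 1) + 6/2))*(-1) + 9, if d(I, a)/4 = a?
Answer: 188/75 ≈ 2.5067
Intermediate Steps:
d(I, a) = 4*a
Q(b) = -15*b (Q(b) = 3*(-5*(b + 0)) = 3*(-5*b) = -15*b)
f(K, Z) = -37*K/150 (f(K, Z) = K/(-4) + K/((-60*(-5))) = K*(-¼) + K/((-15*(-20))) = -K/4 + K/300 = -37*K/150)
(2*(f(-1, 1) + 6/2))*(-1) + 9 = (2*(-37/150*(-1) + 6/2))*(-1) + 9 = (2*(37/150 + 6*(½)))*(-1) + 9 = (2*(37/150 + 3))*(-1) + 9 = (2*(487/150))*(-1) + 9 = (487/75)*(-1) + 9 = -487/75 + 9 = 188/75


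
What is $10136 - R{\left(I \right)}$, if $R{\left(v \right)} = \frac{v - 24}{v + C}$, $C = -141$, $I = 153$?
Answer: $\frac{40501}{4} \approx 10125.0$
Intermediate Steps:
$R{\left(v \right)} = \frac{-24 + v}{-141 + v}$ ($R{\left(v \right)} = \frac{v - 24}{v - 141} = \frac{-24 + v}{-141 + v}$)
$10136 - R{\left(I \right)} = 10136 - \frac{-24 + 153}{-141 + 153} = 10136 - \frac{1}{12} \cdot 129 = 10136 - \frac{43}{4} = \frac{40501}{4}$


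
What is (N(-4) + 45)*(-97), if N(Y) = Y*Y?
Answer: -5917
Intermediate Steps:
N(Y) = Y²
(N(-4) + 45)*(-97) = ((-4)² + 45)*(-97) = (16 + 45)*(-97) = 61*(-97) = -5917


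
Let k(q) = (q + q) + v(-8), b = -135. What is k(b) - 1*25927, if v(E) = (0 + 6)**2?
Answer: -26161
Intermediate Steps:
v(E) = 36 (v(E) = 6**2 = 36)
k(q) = 36 + 2*q (k(q) = (q + q) + 36 = 2*q + 36 = 36 + 2*q)
k(b) - 1*25927 = (36 + 2*(-135)) - 1*25927 = (36 - 270) - 25927 = -234 - 25927 = -26161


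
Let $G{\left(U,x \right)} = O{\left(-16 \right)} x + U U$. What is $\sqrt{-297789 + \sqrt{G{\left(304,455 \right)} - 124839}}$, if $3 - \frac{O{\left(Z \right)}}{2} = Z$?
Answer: $\sqrt{-297789 + i \sqrt{15133}} \approx 0.11 + 545.7 i$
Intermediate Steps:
$O{\left(Z \right)} = 6 - 2 Z$
$G{\left(U,x \right)} = U^{2} + 38 x$ ($G{\left(U,x \right)} = \left(6 - -32\right) x + U U = \left(6 + 32\right) x + U^{2} = 38 x + U^{2} = U^{2} + 38 x$)
$\sqrt{-297789 + \sqrt{G{\left(304,455 \right)} - 124839}} = \sqrt{-297789 + \sqrt{\left(304^{2} + 38 \cdot 455\right) - 124839}} = \sqrt{-297789 + \sqrt{\left(92416 + 17290\right) - 124839}} = \sqrt{-297789 + \sqrt{109706 - 124839}} = \sqrt{-297789 + \sqrt{-15133}} = \sqrt{-297789 + i \sqrt{15133}}$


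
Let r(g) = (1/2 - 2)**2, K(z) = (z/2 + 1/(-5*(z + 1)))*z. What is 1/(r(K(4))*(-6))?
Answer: -2/27 ≈ -0.074074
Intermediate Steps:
K(z) = z*(1/(-5 - 5*z) + z/2) (K(z) = (z*(1/2) + 1/(-5*(1 + z)))*z = (z/2 + 1/(-5 - 5*z))*z = (1/(-5 - 5*z) + z/2)*z = z*(1/(-5 - 5*z) + z/2))
r(g) = 9/4 (r(g) = (1/2 - 2)**2 = (-3/2)**2 = 9/4)
1/(r(K(4))*(-6)) = 1/((9/4)*(-6)) = 1/(-27/2) = -2/27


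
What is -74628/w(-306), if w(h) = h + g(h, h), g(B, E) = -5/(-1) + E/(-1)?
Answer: -74628/5 ≈ -14926.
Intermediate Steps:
g(B, E) = 5 - E (g(B, E) = -5*(-1) + E*(-1) = 5 - E)
w(h) = 5 (w(h) = h + (5 - h) = 5)
-74628/w(-306) = -74628/5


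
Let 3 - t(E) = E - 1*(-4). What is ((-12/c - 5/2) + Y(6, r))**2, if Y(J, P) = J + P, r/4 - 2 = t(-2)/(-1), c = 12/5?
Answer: 25/4 ≈ 6.2500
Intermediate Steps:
t(E) = -1 - E (t(E) = 3 - (E - 1*(-4)) = 3 - (E + 4) = 3 - (4 + E) = 3 + (-4 - E) = -1 - E)
c = 12/5 (c = 12*(1/5) = 12/5 ≈ 2.4000)
r = 4 (r = 8 + 4*((-1 - 1*(-2))/(-1)) = 8 + 4*((-1 + 2)*(-1)) = 8 + 4*(1*(-1)) = 8 + 4*(-1) = 8 - 4 = 4)
((-12/c - 5/2) + Y(6, r))**2 = ((-12/12/5 - 5/2) + (6 + 4))**2 = ((-12*5/12 - 5*1/2) + 10)**2 = ((-5 - 5/2) + 10)**2 = (-15/2 + 10)**2 = (5/2)**2 = 25/4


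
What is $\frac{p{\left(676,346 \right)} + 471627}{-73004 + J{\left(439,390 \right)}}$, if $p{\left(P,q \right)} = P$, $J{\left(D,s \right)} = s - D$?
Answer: $- \frac{472303}{73053} \approx -6.4652$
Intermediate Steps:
$\frac{p{\left(676,346 \right)} + 471627}{-73004 + J{\left(439,390 \right)}} = \frac{676 + 471627}{-73004 + \left(390 - 439\right)} = \frac{472303}{-73004 + \left(390 - 439\right)} = \frac{472303}{-73004 - 49} = \frac{472303}{-73053} = 472303 \left(- \frac{1}{73053}\right) = - \frac{472303}{73053}$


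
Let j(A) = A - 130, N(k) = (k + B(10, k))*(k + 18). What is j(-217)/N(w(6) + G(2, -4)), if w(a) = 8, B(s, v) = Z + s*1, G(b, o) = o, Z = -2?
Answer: -347/264 ≈ -1.3144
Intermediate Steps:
B(s, v) = -2 + s (B(s, v) = -2 + s*1 = -2 + s)
N(k) = (8 + k)*(18 + k) (N(k) = (k + (-2 + 10))*(k + 18) = (k + 8)*(18 + k) = (8 + k)*(18 + k))
j(A) = -130 + A
j(-217)/N(w(6) + G(2, -4)) = (-130 - 217)/(144 + (8 - 4)² + 26*(8 - 4)) = -347/(144 + 4² + 26*4) = -347/(144 + 16 + 104) = -347/264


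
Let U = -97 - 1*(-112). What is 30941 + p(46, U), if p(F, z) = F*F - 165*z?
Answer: 30582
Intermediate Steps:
U = 15 (U = -97 + 112 = 15)
p(F, z) = F² - 165*z
30941 + p(46, U) = 30941 + (46² - 165*15) = 30941 + (2116 - 2475) = 30941 - 359 = 30582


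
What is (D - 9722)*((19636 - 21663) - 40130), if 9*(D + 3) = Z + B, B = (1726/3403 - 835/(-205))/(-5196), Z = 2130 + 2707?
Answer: 61637253905476967/159137892 ≈ 3.8732e+8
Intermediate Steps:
Z = 4837
B = -15587/17681988 (B = (1726*(1/3403) - 835*(-1/205))*(-1/5196) = (1726/3403 + 167/41)*(-1/5196) = (15587/3403)*(-1/5196) = -15587/17681988 ≈ -0.00088152)
D = 85050346693/159137892 (D = -3 + (4837 - 15587/17681988)/9 = -3 + (⅑)*(85527760369/17681988) = -3 + 85527760369/159137892 = 85050346693/159137892 ≈ 534.44)
(D - 9722)*((19636 - 21663) - 40130) = (85050346693/159137892 - 9722)*((19636 - 21663) - 40130) = -1462088239331*(-2027 - 40130)/159137892 = -1462088239331/159137892*(-42157) = 61637253905476967/159137892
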